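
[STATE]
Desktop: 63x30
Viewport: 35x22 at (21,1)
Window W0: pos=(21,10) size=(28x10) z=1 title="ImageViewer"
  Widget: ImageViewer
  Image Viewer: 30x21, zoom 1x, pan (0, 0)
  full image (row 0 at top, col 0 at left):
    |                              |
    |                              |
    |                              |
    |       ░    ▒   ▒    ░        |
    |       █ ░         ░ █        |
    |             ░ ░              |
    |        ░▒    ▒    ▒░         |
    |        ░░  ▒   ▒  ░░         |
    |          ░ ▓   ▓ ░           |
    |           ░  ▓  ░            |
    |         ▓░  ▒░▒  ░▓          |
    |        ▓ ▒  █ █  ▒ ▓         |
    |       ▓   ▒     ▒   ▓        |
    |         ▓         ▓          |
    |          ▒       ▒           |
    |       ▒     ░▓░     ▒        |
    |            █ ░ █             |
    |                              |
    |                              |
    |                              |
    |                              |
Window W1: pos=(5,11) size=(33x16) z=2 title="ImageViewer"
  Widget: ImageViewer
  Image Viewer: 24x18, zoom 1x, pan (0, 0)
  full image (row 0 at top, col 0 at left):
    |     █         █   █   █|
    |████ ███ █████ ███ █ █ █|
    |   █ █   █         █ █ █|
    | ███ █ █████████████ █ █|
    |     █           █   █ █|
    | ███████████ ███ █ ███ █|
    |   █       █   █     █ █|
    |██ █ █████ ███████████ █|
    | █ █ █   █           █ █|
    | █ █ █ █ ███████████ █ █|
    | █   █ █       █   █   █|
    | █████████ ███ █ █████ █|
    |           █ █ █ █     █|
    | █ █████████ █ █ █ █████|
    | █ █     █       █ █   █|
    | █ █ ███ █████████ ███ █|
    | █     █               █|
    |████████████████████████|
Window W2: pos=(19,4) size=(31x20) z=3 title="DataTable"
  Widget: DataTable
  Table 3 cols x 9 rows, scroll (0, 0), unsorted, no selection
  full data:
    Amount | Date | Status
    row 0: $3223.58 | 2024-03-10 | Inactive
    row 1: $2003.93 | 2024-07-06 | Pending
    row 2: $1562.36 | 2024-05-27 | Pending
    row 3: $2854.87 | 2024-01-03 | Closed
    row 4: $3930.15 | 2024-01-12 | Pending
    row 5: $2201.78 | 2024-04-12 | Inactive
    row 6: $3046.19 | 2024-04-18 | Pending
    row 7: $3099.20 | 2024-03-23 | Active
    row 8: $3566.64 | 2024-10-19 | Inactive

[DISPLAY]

                                   
                                   
                                   
━━━━━━━━━━━━━━━━━━━━━━━━━━━━┓      
DataTable                   ┃      
────────────────────────────┨      
mount  │Date      │Status   ┃      
───────┼──────────┼──────── ┃      
3223.58│2024-03-10│Inactive ┃      
2003.93│2024-07-06│Pending  ┃      
1562.36│2024-05-27│Pending  ┃      
2854.87│2024-01-03│Closed   ┃      
3930.15│2024-01-12│Pending  ┃      
2201.78│2024-04-12│Inactive ┃      
3046.19│2024-04-18│Pending  ┃      
3099.20│2024-03-23│Active   ┃      
3566.64│2024-10-19│Inactive ┃      
                            ┃      
                            ┃      
                            ┃      
                            ┃      
                            ┃      


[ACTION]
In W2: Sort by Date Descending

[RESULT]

                                   
                                   
                                   
━━━━━━━━━━━━━━━━━━━━━━━━━━━━┓      
DataTable                   ┃      
────────────────────────────┨      
mount  │Date     ▼│Status   ┃      
───────┼──────────┼──────── ┃      
3566.64│2024-10-19│Inactive ┃      
2003.93│2024-07-06│Pending  ┃      
1562.36│2024-05-27│Pending  ┃      
3046.19│2024-04-18│Pending  ┃      
2201.78│2024-04-12│Inactive ┃      
3099.20│2024-03-23│Active   ┃      
3223.58│2024-03-10│Inactive ┃      
3930.15│2024-01-12│Pending  ┃      
2854.87│2024-01-03│Closed   ┃      
                            ┃      
                            ┃      
                            ┃      
                            ┃      
                            ┃      


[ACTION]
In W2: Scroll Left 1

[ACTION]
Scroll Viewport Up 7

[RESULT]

                                   
                                   
                                   
                                   
━━━━━━━━━━━━━━━━━━━━━━━━━━━━┓      
DataTable                   ┃      
────────────────────────────┨      
mount  │Date     ▼│Status   ┃      
───────┼──────────┼──────── ┃      
3566.64│2024-10-19│Inactive ┃      
2003.93│2024-07-06│Pending  ┃      
1562.36│2024-05-27│Pending  ┃      
3046.19│2024-04-18│Pending  ┃      
2201.78│2024-04-12│Inactive ┃      
3099.20│2024-03-23│Active   ┃      
3223.58│2024-03-10│Inactive ┃      
3930.15│2024-01-12│Pending  ┃      
2854.87│2024-01-03│Closed   ┃      
                            ┃      
                            ┃      
                            ┃      
                            ┃      


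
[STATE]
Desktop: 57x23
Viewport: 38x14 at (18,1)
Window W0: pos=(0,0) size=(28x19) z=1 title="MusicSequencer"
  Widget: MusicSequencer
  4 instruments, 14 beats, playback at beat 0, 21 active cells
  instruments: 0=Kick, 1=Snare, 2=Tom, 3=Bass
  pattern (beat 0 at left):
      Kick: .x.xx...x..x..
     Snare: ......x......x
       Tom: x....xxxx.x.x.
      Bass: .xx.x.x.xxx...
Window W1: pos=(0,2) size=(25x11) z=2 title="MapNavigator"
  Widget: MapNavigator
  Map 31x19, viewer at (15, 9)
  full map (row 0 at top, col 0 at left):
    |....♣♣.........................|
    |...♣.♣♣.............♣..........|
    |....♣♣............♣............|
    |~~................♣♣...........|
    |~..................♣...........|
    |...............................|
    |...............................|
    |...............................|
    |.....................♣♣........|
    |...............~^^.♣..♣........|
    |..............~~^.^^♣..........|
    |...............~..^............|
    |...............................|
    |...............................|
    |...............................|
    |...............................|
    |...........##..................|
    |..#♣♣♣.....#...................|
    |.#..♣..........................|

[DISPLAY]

         ┃                            
━━━━━━┓──┨                            
      ┃  ┃                            
──────┨  ┃                            
......┃  ┃                            
......┃  ┃                            
♣♣....┃  ┃                            
.♣....┃  ┃                            
......┃  ┃                            
......┃  ┃                            
......┃  ┃                            
━━━━━━┛  ┃                            
         ┃                            
         ┃                            


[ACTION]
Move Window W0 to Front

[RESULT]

         ┃                            
─────────┨                            
123      ┃                            
█··      ┃                            
··█      ┃                            
·█·      ┃                            
···      ┃                            
         ┃                            
         ┃                            
         ┃                            
         ┃                            
         ┃                            
         ┃                            
         ┃                            


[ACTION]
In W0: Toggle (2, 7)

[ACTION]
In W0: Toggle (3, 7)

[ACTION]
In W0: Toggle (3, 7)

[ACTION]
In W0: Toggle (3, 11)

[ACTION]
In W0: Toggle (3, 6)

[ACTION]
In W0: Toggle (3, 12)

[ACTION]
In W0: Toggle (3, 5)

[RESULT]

         ┃                            
─────────┨                            
123      ┃                            
█··      ┃                            
··█      ┃                            
·█·      ┃                            
██·      ┃                            
         ┃                            
         ┃                            
         ┃                            
         ┃                            
         ┃                            
         ┃                            
         ┃                            


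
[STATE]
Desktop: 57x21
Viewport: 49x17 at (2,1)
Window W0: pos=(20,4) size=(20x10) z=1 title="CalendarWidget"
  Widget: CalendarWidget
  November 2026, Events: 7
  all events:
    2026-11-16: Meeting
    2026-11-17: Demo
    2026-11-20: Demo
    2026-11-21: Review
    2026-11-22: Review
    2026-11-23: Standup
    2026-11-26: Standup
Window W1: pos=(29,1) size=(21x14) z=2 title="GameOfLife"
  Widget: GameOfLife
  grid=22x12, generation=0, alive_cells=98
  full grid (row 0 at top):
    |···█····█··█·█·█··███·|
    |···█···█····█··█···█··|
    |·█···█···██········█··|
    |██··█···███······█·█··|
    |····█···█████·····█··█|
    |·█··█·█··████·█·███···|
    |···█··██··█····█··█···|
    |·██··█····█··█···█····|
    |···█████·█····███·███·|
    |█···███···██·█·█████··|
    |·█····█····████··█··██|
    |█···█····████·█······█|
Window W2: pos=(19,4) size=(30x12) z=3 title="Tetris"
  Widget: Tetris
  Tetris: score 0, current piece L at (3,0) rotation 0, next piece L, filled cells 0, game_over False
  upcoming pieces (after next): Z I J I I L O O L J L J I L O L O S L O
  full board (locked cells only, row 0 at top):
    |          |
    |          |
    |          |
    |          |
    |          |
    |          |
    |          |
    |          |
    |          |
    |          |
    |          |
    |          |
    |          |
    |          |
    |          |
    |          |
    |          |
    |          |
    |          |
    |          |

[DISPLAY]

                           ┏━━━━━━━━━━━━━━━━━━━┓ 
                           ┃ GameOfLife        ┃ 
                           ┠───────────────────┨ 
                 ┏━━━━━━━━━━━━━━━━━━━━━━━━━━━━┓┃ 
                 ┃ Tetris                     ┃┃ 
                 ┠────────────────────────────┨┃ 
                 ┃          │Next:            ┃┃ 
                 ┃          │  ▒              ┃┃ 
                 ┃          │▒▒▒              ┃┃ 
                 ┃          │                 ┃┃ 
                 ┃          │                 ┃┃ 
                 ┃          │                 ┃┃ 
                 ┃          │Score:           ┃┃ 
                 ┃          │0                ┃┛ 
                 ┗━━━━━━━━━━━━━━━━━━━━━━━━━━━━┛  
                                                 
                                                 


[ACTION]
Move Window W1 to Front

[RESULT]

                           ┏━━━━━━━━━━━━━━━━━━━┓ 
                           ┃ GameOfLife        ┃ 
                           ┠───────────────────┨ 
                 ┏━━━━━━━━━┃Gen: 0             ┃ 
                 ┃ Tetris  ┃··█···█····█··█···█┃ 
                 ┠─────────┃█···█···██········█┃ 
                 ┃         ┃█··█···███······█·█┃ 
                 ┃         ┃···█···█████·····█·┃ 
                 ┃         ┃█··█·█··████·█·███·┃ 
                 ┃         ┃··█··██··█····█··█·┃ 
                 ┃         ┃██··█····█··█···█··┃ 
                 ┃         ┃··█████·█····███·██┃ 
                 ┃         ┃···███···██·█·█████┃ 
                 ┃         ┗━━━━━━━━━━━━━━━━━━━┛ 
                 ┗━━━━━━━━━━━━━━━━━━━━━━━━━━━━┛  
                                                 
                                                 


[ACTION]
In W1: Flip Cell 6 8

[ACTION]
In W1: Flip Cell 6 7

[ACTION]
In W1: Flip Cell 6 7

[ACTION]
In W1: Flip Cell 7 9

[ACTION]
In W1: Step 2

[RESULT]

                           ┏━━━━━━━━━━━━━━━━━━━┓ 
                           ┃ GameOfLife        ┃ 
                           ┠───────────────────┨ 
                 ┏━━━━━━━━━┃Gen: 2             ┃ 
                 ┃ Tetris  ┃·█······█··█·····█·┃ 
                 ┠─────────┃·█·█·······█······█┃ 
                 ┃         ┃····█·····██·····█·┃ 
                 ┃         ┃█····█·····██████··┃ 
                 ┃         ┃█····█·█··█····█·██┃ 
                 ┃         ┃···█·██···██··█··██┃ 
                 ┃         ┃···█·█···█·········┃ 
                 ┃         ┃█·█····██··█·······┃ 
                 ┃         ┃··██··█···█·······█┃ 
                 ┃         ┗━━━━━━━━━━━━━━━━━━━┛ 
                 ┗━━━━━━━━━━━━━━━━━━━━━━━━━━━━┛  
                                                 
                                                 


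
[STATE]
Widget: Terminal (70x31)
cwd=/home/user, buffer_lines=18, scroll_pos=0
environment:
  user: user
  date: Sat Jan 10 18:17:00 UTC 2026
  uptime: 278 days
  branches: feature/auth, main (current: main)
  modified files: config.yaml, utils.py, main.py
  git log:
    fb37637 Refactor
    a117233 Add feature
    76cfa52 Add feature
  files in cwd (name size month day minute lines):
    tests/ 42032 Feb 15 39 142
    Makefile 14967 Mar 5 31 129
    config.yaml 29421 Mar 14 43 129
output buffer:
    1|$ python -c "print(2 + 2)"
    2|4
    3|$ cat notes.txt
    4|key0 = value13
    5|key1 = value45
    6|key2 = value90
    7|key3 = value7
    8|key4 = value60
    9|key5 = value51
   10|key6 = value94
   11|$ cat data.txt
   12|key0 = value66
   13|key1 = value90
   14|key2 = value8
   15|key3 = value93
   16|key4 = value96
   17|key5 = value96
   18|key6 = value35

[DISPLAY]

$ python -c "print(2 + 2)"                                            
4                                                                     
$ cat notes.txt                                                       
key0 = value13                                                        
key1 = value45                                                        
key2 = value90                                                        
key3 = value7                                                         
key4 = value60                                                        
key5 = value51                                                        
key6 = value94                                                        
$ cat data.txt                                                        
key0 = value66                                                        
key1 = value90                                                        
key2 = value8                                                         
key3 = value93                                                        
key4 = value96                                                        
key5 = value96                                                        
key6 = value35                                                        
$ █                                                                   
                                                                      
                                                                      
                                                                      
                                                                      
                                                                      
                                                                      
                                                                      
                                                                      
                                                                      
                                                                      
                                                                      
                                                                      


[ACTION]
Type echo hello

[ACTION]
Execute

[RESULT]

$ python -c "print(2 + 2)"                                            
4                                                                     
$ cat notes.txt                                                       
key0 = value13                                                        
key1 = value45                                                        
key2 = value90                                                        
key3 = value7                                                         
key4 = value60                                                        
key5 = value51                                                        
key6 = value94                                                        
$ cat data.txt                                                        
key0 = value66                                                        
key1 = value90                                                        
key2 = value8                                                         
key3 = value93                                                        
key4 = value96                                                        
key5 = value96                                                        
key6 = value35                                                        
$ echo hello                                                          
hello                                                                 
$ █                                                                   
                                                                      
                                                                      
                                                                      
                                                                      
                                                                      
                                                                      
                                                                      
                                                                      
                                                                      
                                                                      


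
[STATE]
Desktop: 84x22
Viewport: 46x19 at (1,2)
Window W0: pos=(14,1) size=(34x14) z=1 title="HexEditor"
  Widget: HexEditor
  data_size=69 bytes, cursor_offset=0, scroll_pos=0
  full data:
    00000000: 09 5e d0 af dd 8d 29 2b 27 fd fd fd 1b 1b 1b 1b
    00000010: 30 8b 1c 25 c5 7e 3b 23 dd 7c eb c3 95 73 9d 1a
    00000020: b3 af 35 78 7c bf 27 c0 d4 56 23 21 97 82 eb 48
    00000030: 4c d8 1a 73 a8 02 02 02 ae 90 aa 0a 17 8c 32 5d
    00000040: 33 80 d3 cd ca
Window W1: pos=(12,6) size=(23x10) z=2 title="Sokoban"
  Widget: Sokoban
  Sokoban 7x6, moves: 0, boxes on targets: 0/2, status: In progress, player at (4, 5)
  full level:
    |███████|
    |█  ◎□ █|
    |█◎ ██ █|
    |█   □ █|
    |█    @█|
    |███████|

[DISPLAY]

             ┃ HexEditor                      
             ┠────────────────────────────────
             ┃00000000  09 5e d0 af dd 8d 29 2
             ┃00000010  30 8b 1c 25 c5 7e 3b 2
           ┏━━━━━━━━━━━━━━━━━━━━━┓8 7c bf 27 c
           ┃ Sokoban             ┃3 a8 02 02 0
           ┠─────────────────────┨d ca        
           ┃███████              ┃            
           ┃█  ◎□ █              ┃            
           ┃█◎ ██ █              ┃            
           ┃█   □ █              ┃            
           ┃█    @█              ┃            
           ┃███████              ┃━━━━━━━━━━━━
           ┗━━━━━━━━━━━━━━━━━━━━━┛            
                                              
                                              
                                              
                                              
                                              


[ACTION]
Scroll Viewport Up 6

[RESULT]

                                              
             ┏━━━━━━━━━━━━━━━━━━━━━━━━━━━━━━━━
             ┃ HexEditor                      
             ┠────────────────────────────────
             ┃00000000  09 5e d0 af dd 8d 29 2
             ┃00000010  30 8b 1c 25 c5 7e 3b 2
           ┏━━━━━━━━━━━━━━━━━━━━━┓8 7c bf 27 c
           ┃ Sokoban             ┃3 a8 02 02 0
           ┠─────────────────────┨d ca        
           ┃███████              ┃            
           ┃█  ◎□ █              ┃            
           ┃█◎ ██ █              ┃            
           ┃█   □ █              ┃            
           ┃█    @█              ┃            
           ┃███████              ┃━━━━━━━━━━━━
           ┗━━━━━━━━━━━━━━━━━━━━━┛            
                                              
                                              
                                              


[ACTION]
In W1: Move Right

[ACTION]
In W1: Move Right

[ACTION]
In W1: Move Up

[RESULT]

                                              
             ┏━━━━━━━━━━━━━━━━━━━━━━━━━━━━━━━━
             ┃ HexEditor                      
             ┠────────────────────────────────
             ┃00000000  09 5e d0 af dd 8d 29 2
             ┃00000010  30 8b 1c 25 c5 7e 3b 2
           ┏━━━━━━━━━━━━━━━━━━━━━┓8 7c bf 27 c
           ┃ Sokoban             ┃3 a8 02 02 0
           ┠─────────────────────┨d ca        
           ┃███████              ┃            
           ┃█  ◎□ █              ┃            
           ┃█◎ ██ █              ┃            
           ┃█   □@█              ┃            
           ┃█     █              ┃            
           ┃███████              ┃━━━━━━━━━━━━
           ┗━━━━━━━━━━━━━━━━━━━━━┛            
                                              
                                              
                                              


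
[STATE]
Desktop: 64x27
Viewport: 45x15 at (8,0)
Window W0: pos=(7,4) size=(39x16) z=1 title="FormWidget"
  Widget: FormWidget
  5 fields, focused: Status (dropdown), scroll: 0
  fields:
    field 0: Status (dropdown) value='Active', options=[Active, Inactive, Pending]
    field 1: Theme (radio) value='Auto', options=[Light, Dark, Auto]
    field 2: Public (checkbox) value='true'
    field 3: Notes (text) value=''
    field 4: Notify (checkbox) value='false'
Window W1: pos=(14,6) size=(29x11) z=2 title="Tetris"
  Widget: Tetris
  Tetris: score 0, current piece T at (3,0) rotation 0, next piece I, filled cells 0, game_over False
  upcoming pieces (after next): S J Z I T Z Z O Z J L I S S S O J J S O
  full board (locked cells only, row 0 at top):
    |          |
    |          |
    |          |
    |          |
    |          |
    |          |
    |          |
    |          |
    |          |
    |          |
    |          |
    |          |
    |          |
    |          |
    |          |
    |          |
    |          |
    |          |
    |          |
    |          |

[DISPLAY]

                                             
                                             
                                             
                                             
━━━━━━━━━━━━━━━━━━━━━━━━━━━━━━━━━━━━━┓       
 FormWidget                          ┃       
──────┏━━━━━━━━━━━━━━━━━━━━━━━━━━━┓──┨       
> Stat┃ Tetris                    ┃▼]┃       
  Them┠───────────────────────────┨(●┃       
  Publ┃          │Next:           ┃  ┃       
  Note┃          │████            ┃ ]┃       
  Noti┃          │                ┃  ┃       
      ┃          │                ┃  ┃       
      ┃          │                ┃  ┃       
      ┃          │                ┃  ┃       


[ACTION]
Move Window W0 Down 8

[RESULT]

                                             
                                             
                                             
                                             
                                             
                                             
      ┏━━━━━━━━━━━━━━━━━━━━━━━━━━━┓          
      ┃ Tetris                    ┃          
      ┠───────────────────────────┨          
      ┃          │Next:           ┃          
      ┃          │████            ┃          
━━━━━━┃          │                ┃━━┓       
 FormW┃          │                ┃  ┃       
──────┃          │                ┃──┨       
> Stat┃          │                ┃▼]┃       


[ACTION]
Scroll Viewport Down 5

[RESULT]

                                             
      ┏━━━━━━━━━━━━━━━━━━━━━━━━━━━┓          
      ┃ Tetris                    ┃          
      ┠───────────────────────────┨          
      ┃          │Next:           ┃          
      ┃          │████            ┃          
━━━━━━┃          │                ┃━━┓       
 FormW┃          │                ┃  ┃       
──────┃          │                ┃──┨       
> Stat┃          │                ┃▼]┃       
  Them┃          │Score:          ┃(●┃       
  Publ┗━━━━━━━━━━━━━━━━━━━━━━━━━━━┛  ┃       
  Notes:      [                     ]┃       
  Notify:     [ ]                    ┃       
                                     ┃       


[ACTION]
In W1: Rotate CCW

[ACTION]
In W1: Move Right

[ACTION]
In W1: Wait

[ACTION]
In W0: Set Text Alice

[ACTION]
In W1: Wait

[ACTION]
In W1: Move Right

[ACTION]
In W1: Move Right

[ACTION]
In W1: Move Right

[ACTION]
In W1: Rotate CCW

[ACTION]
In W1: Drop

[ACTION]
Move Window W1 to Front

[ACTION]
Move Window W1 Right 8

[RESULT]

                                             
              ┏━━━━━━━━━━━━━━━━━━━━━━━━━━━┓  
              ┃ Tetris                    ┃  
              ┠───────────────────────────┨  
              ┃          │Next:           ┃  
              ┃          │████            ┃  
━━━━━━━━━━━━━━┃          │                ┃  
 FormWidget   ┃          │                ┃  
──────────────┃          │                ┃  
> Status:     ┃          │                ┃  
  Theme:      ┃          │Score:          ┃  
  Public:     ┗━━━━━━━━━━━━━━━━━━━━━━━━━━━┛  
  Notes:      [                     ]┃       
  Notify:     [ ]                    ┃       
                                     ┃       


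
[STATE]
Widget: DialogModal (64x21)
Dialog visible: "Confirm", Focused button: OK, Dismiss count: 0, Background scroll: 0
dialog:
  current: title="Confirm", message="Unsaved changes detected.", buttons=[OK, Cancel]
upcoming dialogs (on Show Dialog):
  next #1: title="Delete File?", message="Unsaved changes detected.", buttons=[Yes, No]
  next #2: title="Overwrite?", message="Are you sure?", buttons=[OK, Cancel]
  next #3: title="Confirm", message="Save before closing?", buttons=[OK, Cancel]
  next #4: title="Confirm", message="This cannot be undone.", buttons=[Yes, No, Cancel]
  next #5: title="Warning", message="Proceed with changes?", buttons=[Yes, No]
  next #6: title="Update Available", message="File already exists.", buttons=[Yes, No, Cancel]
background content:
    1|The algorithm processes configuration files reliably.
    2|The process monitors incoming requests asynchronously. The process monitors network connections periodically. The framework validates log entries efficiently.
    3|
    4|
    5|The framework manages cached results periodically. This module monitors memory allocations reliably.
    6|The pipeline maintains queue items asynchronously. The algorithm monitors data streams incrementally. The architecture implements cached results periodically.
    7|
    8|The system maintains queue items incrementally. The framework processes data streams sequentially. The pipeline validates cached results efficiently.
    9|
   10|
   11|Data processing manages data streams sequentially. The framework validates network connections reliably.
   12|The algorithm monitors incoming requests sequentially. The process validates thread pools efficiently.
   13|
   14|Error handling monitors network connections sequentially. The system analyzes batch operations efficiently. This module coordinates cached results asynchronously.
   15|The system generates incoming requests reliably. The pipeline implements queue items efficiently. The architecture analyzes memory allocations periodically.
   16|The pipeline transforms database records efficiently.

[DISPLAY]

The algorithm processes configuration files reliably.           
The process monitors incoming requests asynchronously. The proce
                                                                
                                                                
The framework manages cached results periodically. This module m
The pipeline maintains queue items asynchronously. The algorithm
                                                                
The system maintains queue items incrementally. The framework pr
                 ┌───────────────────────────┐                  
                 │          Confirm          │                  
Data processing m│ Unsaved changes detected. │lly. The framework
The algorithm mon│       [OK]  Cancel        │ntially. The proce
                 └───────────────────────────┘                  
Error handling monitors network connections sequentially. The sy
The system generates incoming requests reliably. The pipeline im
The pipeline transforms database records efficiently.           
                                                                
                                                                
                                                                
                                                                
                                                                


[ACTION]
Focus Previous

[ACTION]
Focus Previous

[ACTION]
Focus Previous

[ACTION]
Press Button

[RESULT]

The algorithm processes configuration files reliably.           
The process monitors incoming requests asynchronously. The proce
                                                                
                                                                
The framework manages cached results periodically. This module m
The pipeline maintains queue items asynchronously. The algorithm
                                                                
The system maintains queue items incrementally. The framework pr
                                                                
                                                                
Data processing manages data streams sequentially. The framework
The algorithm monitors incoming requests sequentially. The proce
                                                                
Error handling monitors network connections sequentially. The sy
The system generates incoming requests reliably. The pipeline im
The pipeline transforms database records efficiently.           
                                                                
                                                                
                                                                
                                                                
                                                                


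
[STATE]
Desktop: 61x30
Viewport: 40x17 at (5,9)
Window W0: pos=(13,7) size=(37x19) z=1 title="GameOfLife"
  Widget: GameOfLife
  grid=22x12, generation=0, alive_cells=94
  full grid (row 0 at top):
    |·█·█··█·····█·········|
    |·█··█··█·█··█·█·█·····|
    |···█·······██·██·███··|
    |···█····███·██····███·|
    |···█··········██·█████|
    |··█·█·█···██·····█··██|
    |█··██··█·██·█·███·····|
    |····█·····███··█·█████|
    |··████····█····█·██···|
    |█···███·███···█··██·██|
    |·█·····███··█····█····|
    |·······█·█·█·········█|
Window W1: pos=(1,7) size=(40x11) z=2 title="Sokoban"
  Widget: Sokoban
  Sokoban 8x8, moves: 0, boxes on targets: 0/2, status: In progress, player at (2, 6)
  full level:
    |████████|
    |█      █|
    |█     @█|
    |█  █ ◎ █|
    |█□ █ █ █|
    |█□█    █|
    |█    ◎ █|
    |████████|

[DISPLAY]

───────────────────────────────────┨────
█████                              ┃    
    █                              ┃    
   @█                              ┃    
█ ◎ █                              ┃    
█ █ █                              ┃    
    █                              ┃    
  ◎ █                              ┃    
━━━━━━━━━━━━━━━━━━━━━━━━━━━━━━━━━━━┛    
        ┃····█·····███··█·█████         
        ┃··████····█····█·██···         
        ┃█···███·███···█··██·██         
        ┃·█·····███··█····█····         
        ┃·······█·█·█·········█         
        ┃                               
        ┃                               
        ┗━━━━━━━━━━━━━━━━━━━━━━━━━━━━━━━


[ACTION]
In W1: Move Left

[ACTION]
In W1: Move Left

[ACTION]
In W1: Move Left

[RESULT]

───────────────────────────────────┨────
█████                              ┃    
    █                              ┃    
@   █                              ┃    
█ ◎ █                              ┃    
█ █ █                              ┃    
    █                              ┃    
  ◎ █                              ┃    
━━━━━━━━━━━━━━━━━━━━━━━━━━━━━━━━━━━┛    
        ┃····█·····███··█·█████         
        ┃··████····█····█·██···         
        ┃█···███·███···█··██·██         
        ┃·█·····███··█····█····         
        ┃·······█·█·█·········█         
        ┃                               
        ┃                               
        ┗━━━━━━━━━━━━━━━━━━━━━━━━━━━━━━━


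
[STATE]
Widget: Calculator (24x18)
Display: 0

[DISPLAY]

                       0
┌───┬───┬───┬───┐       
│ 7 │ 8 │ 9 │ ÷ │       
├───┼───┼───┼───┤       
│ 4 │ 5 │ 6 │ × │       
├───┼───┼───┼───┤       
│ 1 │ 2 │ 3 │ - │       
├───┼───┼───┼───┤       
│ 0 │ . │ = │ + │       
├───┼───┼───┼───┤       
│ C │ MC│ MR│ M+│       
└───┴───┴───┴───┘       
                        
                        
                        
                        
                        
                        


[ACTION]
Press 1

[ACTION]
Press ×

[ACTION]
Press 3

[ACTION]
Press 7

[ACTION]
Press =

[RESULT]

                      37
┌───┬───┬───┬───┐       
│ 7 │ 8 │ 9 │ ÷ │       
├───┼───┼───┼───┤       
│ 4 │ 5 │ 6 │ × │       
├───┼───┼───┼───┤       
│ 1 │ 2 │ 3 │ - │       
├───┼───┼───┼───┤       
│ 0 │ . │ = │ + │       
├───┼───┼───┼───┤       
│ C │ MC│ MR│ M+│       
└───┴───┴───┴───┘       
                        
                        
                        
                        
                        
                        
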